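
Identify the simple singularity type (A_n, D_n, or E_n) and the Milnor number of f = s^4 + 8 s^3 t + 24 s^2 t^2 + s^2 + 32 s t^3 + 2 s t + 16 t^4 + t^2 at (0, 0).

Type A_3, Milnor number mu = 3.

The Hessian of f at 0 has rank 1. Corank 1: A-series; mu = 3 gives A_3.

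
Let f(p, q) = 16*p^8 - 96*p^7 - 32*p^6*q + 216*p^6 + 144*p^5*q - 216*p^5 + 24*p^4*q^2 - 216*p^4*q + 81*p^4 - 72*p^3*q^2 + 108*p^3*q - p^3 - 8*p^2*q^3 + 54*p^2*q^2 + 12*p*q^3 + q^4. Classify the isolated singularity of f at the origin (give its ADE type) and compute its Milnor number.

Type E_{6}, Milnor number mu = 6.

The Hessian of f at 0 has rank 0. Corank 2; j^3 = -p^3 is a perfect cube, so E-series; the 4-jet and mu = 6 give E_6.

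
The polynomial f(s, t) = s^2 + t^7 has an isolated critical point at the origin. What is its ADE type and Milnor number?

Type A_6, Milnor number mu = 6.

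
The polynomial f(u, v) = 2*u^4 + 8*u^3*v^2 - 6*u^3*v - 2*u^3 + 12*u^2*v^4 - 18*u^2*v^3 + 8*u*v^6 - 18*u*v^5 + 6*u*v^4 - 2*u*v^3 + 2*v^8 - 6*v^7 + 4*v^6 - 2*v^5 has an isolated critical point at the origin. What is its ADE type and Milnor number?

The Hessian of f at 0 has rank 0. Corank 2; j^3 = -2*u^3 is a perfect cube, so E-series; the 4-jet and mu = 7 give E_7.

Type E_{7}, Milnor number mu = 7.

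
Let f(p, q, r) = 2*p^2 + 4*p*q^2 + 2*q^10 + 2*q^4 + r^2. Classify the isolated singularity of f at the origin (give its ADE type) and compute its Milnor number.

The Hessian of f at 0 has rank 2. Corank 1: A-series; mu = 9 gives A_9.

Type A_{9}, Milnor number mu = 9.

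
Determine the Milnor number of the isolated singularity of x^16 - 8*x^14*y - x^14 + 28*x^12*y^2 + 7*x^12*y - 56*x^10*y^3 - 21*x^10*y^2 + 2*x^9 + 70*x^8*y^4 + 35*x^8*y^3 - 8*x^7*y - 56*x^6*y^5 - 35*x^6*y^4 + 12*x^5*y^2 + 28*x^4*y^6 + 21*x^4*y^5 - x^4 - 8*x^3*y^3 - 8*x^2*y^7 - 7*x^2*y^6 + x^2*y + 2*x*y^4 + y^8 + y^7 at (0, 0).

9

The Hessian of f at 0 has rank 0. Corank 2; j^3 = x^2*y has shape L^2 M (L != M), so D-series; mu = 9 gives D_9.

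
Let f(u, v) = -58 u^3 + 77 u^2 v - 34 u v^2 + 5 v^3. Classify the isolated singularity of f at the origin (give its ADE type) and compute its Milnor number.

The Hessian of f at 0 is [[0, 0], [0, 0]] with rank 0, so corank 2. A Groebner basis of the Jacobian ideal J(f) in C{u,v} is {v^3, u^2 - v^2/13, u*v - 4*v^2/13}; counting standard monomials gives mu = 4. Corank 2; j^3 = -(2*u - v)*(29*u^2 - 24*u*v + 5*v^2) splits into three distinct lines over C (the quadratic factor has nonzero discriminant), so D_4.

Type D_4, Milnor number mu = 4.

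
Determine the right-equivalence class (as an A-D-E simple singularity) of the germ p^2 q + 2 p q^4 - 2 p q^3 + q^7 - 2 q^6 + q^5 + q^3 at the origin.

The Hessian of f at 0 is [[0, 0], [0, 0]] with rank 0, so corank 2. A Groebner basis of the Jacobian ideal J(f) in C{p,q} is {q^3, p^2 + 3*q^2, p*q}; counting standard monomials gives mu = 4. Corank 2; j^3 = q*(p^2 + q^2) splits into three distinct lines over C (the quadratic factor has nonzero discriminant), so D_4.

D_{4}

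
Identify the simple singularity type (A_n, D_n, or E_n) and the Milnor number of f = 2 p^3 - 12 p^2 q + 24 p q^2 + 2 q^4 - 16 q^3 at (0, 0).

The Hessian of f at 0 has rank 0. Corank 2; j^3 = 2*(p - 2*q)^3 is a perfect cube, so E-series; the 4-jet and mu = 6 give E_6.

Type E6, Milnor number mu = 6.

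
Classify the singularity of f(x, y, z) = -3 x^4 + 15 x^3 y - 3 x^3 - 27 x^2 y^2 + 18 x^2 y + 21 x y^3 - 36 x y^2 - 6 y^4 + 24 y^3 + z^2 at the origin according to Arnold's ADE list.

E7

The Hessian of f at 0 has rank 1. Corank 2; j^3 = -3*(x - 2*y)^3 is a perfect cube, so E-series; the 4-jet and mu = 7 give E_7.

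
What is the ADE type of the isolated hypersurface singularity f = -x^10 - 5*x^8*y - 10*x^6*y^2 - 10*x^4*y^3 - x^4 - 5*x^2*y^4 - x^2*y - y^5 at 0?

D_6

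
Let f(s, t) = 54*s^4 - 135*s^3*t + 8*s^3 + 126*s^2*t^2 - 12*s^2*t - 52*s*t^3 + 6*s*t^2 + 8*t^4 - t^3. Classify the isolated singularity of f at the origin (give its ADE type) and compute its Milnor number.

Type E_7, Milnor number mu = 7.

The Hessian of f at 0 is [[0, 0], [0, 0]] with rank 0, so corank 2. A Groebner basis of the Jacobian ideal J(f) in C{s,t} is {256*s^2/3 - 256*s*t/3 + t^4 - 8*t^3/9 + 64*t^2/3, s^3 + 28*s^2/3 - 28*s*t/3 - 2*t^3/9 + 7*t^2/3, s^2*t + 104*s^2/9 - 104*s*t/9 - 10*t^3/27 + 26*t^2/9, 32*s^2/3 + s*t^2 - 32*s*t/3 - 11*t^3/18 + 8*t^2/3}; counting standard monomials gives mu = 7. Corank 2; j^3 = (2*s - t)^3 is a perfect cube, so E-series; the 4-jet and mu = 7 give E_7.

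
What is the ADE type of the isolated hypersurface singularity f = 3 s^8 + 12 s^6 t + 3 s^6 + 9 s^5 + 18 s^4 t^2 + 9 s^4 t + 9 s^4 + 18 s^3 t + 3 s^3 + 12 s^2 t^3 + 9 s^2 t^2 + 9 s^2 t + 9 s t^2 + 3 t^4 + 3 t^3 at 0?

E6

The Hessian of f at 0 has rank 0. Corank 2; j^3 = 3*(s + t)^3 is a perfect cube, so E-series; the 4-jet and mu = 6 give E_6.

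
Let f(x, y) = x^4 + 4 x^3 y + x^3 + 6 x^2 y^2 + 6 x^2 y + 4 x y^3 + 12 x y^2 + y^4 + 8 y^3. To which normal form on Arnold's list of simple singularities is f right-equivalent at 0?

The Hessian of f at 0 has rank 0. Corank 2; j^3 = (x + 2*y)^3 is a perfect cube, so E-series; the 4-jet and mu = 6 give E_6.

E6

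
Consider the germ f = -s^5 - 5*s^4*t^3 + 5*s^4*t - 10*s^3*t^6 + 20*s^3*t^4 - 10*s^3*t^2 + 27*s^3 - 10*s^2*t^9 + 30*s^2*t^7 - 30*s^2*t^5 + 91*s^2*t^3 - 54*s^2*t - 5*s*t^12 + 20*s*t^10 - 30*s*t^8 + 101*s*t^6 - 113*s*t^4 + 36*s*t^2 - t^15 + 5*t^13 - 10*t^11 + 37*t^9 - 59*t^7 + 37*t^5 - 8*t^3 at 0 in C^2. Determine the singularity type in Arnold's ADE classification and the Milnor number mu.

Type E_{8}, Milnor number mu = 8.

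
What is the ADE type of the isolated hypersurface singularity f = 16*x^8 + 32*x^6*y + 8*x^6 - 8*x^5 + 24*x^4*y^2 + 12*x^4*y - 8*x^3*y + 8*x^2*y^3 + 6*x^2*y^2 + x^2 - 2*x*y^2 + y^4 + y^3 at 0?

A_2

The Hessian of f at 0 is [[2, 0], [0, 0]] with rank 1, so corank 1. A Groebner basis of the Jacobian ideal J(f) in C{x,y} is {y^2, x}; counting standard monomials gives mu = 2. Corank 1: A-series; mu = 2 gives A_2.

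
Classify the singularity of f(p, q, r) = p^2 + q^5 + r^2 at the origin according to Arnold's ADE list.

A_4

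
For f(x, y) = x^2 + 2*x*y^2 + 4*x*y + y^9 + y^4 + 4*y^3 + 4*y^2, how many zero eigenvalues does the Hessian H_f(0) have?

1

Hessian at 0 has rank 1.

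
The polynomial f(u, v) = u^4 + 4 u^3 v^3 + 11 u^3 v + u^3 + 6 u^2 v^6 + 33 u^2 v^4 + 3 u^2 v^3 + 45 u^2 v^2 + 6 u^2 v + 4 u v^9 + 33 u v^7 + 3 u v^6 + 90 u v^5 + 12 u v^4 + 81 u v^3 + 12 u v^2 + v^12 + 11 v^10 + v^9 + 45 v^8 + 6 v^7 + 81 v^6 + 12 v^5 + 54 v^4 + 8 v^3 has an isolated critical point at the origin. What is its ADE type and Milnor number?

Type E_{7}, Milnor number mu = 7.

The Hessian of f at 0 has rank 0. Corank 2; j^3 = (u + 2*v)^3 is a perfect cube, so E-series; the 4-jet and mu = 7 give E_7.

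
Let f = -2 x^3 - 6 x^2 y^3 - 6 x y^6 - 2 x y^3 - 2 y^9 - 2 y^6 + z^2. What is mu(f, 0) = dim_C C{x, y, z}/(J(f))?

7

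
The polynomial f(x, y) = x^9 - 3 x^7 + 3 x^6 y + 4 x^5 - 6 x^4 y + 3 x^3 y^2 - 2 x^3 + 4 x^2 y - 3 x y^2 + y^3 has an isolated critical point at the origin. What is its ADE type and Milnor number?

The Hessian of f at 0 is [[0, 0], [0, 0]] with rank 0, so corank 2. A Groebner basis of the Jacobian ideal J(f) in C{x,y} is {y^3, x^2 - 3*y^2/2, x*y - 3*y^2/2}; counting standard monomials gives mu = 4. Corank 2; j^3 = -(x - y)*(2*x^2 - 2*x*y + y^2) splits into three distinct lines over C (the quadratic factor has nonzero discriminant), so D_4.

Type D_{4}, Milnor number mu = 4.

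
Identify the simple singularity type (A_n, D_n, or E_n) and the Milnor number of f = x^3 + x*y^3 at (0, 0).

Type E7, Milnor number mu = 7.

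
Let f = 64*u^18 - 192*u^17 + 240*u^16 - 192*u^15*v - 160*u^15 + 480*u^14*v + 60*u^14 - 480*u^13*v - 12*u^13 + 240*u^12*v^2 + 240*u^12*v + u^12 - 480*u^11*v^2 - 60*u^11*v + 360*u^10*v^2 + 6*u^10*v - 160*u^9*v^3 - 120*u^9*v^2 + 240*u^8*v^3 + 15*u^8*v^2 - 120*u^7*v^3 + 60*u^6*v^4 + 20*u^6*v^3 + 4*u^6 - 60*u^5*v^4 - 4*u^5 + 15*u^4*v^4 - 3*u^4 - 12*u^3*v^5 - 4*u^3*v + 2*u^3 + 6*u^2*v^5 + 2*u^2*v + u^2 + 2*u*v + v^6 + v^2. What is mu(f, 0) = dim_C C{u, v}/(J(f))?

The Hessian of f at 0 is [[2, 2], [2, 2]] with rank 1, so corank 1. A Groebner basis of the Jacobian ideal J(f) in C{u,v} is {u*v^2 + 11*u*v - 3*u + 8*v^2 - 3*v, -15*u*v + 4*u + v^3 - 11*v^2 + 4*v, u^2 + 6*u*v - u + 4*v^2 - v}; counting standard monomials gives mu = 5. Corank 1: A-series; mu = 5 gives A_5.

5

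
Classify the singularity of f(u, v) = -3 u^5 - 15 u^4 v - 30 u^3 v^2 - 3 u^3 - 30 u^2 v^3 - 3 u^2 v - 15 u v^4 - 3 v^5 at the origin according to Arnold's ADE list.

The Hessian of f at 0 has rank 0. Corank 2; j^3 = -3*u^2*(u + v) has shape L^2 M (L != M), so D-series; mu = 6 gives D_6.

D_{6}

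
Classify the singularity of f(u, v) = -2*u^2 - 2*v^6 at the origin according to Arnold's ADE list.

The Hessian of f at 0 has rank 1. Corank 1: A-series; mu = 5 gives A_5.

A_5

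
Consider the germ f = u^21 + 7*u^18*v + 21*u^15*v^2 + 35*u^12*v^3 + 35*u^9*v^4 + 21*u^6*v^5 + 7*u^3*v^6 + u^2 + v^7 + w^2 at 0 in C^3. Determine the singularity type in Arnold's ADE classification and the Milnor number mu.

Type A_{6}, Milnor number mu = 6.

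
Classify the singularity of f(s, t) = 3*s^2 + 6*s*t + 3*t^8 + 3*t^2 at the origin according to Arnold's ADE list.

A_7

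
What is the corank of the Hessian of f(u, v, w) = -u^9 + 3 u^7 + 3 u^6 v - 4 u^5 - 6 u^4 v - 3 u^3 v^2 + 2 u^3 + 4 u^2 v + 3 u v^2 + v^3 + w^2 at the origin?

2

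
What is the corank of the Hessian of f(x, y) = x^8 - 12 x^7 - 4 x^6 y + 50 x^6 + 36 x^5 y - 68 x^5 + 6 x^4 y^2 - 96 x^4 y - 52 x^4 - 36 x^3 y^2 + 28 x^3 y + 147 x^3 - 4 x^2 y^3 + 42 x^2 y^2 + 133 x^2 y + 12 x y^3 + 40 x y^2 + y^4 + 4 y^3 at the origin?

Hessian at 0 has rank 0.

2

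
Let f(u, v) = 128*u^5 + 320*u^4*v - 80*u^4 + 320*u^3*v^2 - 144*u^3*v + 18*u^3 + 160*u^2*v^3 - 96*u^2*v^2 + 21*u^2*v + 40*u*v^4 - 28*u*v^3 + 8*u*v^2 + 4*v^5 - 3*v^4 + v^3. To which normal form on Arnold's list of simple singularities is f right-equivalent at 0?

D_{5}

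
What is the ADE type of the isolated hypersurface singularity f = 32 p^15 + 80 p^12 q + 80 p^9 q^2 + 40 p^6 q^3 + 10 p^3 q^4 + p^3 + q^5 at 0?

The Hessian of f at 0 is [[0, 0], [0, 0]] with rank 0, so corank 2. A Groebner basis of the Jacobian ideal J(f) in C{p,q} is {q^4, p^2}; counting standard monomials gives mu = 8. Corank 2; j^3 = p^3 is a perfect cube, so E-series; the 5-jet and mu = 8 give E_8.

E_8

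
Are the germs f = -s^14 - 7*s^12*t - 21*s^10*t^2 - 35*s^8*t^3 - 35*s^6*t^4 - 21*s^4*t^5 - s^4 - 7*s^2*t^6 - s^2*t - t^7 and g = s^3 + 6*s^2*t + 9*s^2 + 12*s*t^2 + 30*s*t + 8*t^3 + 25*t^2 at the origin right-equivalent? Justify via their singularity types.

No.

The Hessian of f at 0 is [[0, 0], [0, 0]] with rank 0, so corank 2. A Groebner basis of the Jacobian ideal J(f) in C{s,t} is {s^2/7 + t^6, s^3, s*t}; counting standard monomials gives mu = 8. Corank 2; j^3 = -s^2*t has shape L^2 M (L != M), so D-series; mu = 8 gives D_8. The Hessian of g at 0 is [[18, 30], [30, 50]] with rank 1, so corank 1. A Groebner basis of the Jacobian ideal J(g) in C{s,t} is {t^2, s + 5*t/3}; counting standard monomials gives mu = 2. Corank 1: A-series; mu = 2 gives A_2. f is D_8 but g is A_2, hence not right-equivalent.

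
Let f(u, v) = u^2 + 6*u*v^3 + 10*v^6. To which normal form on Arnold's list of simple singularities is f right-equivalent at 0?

The Hessian of f at 0 has rank 1. Corank 1: A-series; mu = 5 gives A_5.

A5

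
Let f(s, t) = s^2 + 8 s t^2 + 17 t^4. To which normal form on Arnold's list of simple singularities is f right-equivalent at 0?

A3

The Hessian of f at 0 is [[2, 0], [0, 0]] with rank 1, so corank 1. A Groebner basis of the Jacobian ideal J(f) in C{s,t} is {s^2, s*t, s/4 + t^2}; counting standard monomials gives mu = 3. Corank 1: A-series; mu = 3 gives A_3.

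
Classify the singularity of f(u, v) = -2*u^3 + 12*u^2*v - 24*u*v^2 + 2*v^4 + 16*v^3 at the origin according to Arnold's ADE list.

E6

The Hessian of f at 0 has rank 0. Corank 2; j^3 = -2*(u - 2*v)^3 is a perfect cube, so E-series; the 4-jet and mu = 6 give E_6.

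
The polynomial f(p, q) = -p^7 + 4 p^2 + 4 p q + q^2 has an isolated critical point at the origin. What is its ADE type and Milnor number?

The Hessian of f at 0 has rank 1. Corank 1: A-series; mu = 6 gives A_6.

Type A_6, Milnor number mu = 6.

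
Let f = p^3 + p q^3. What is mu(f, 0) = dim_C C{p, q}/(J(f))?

7

The Hessian of f at 0 has rank 0. Corank 2; j^3 = p^3 is a perfect cube, so E-series; the 4-jet and mu = 7 give E_7.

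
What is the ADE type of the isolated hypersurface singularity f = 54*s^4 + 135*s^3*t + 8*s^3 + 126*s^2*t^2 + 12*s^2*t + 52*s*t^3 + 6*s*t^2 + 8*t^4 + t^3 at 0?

E_{7}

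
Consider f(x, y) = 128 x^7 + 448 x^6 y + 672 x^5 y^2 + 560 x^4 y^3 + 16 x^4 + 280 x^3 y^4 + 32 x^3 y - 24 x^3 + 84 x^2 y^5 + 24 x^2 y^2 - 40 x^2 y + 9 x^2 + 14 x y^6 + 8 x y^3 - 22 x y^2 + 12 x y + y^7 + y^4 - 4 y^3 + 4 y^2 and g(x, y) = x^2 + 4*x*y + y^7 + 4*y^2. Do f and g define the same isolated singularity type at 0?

The Hessian of f at 0 has rank 1. Corank 1: A-series; mu = 6 gives A_6. The Hessian of g at 0 has rank 1. Corank 1: A-series; mu = 6 gives A_6. Both have type A_6, hence right-equivalent.

Yes.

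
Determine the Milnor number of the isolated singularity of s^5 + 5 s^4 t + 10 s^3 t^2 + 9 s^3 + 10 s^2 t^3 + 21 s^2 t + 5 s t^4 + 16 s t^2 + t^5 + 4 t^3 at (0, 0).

6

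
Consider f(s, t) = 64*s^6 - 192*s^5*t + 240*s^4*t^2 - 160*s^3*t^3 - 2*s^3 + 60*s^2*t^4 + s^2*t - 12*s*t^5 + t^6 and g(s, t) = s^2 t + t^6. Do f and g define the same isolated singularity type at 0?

The Hessian of f at 0 has rank 0. Corank 2; j^3 = -s^2*(2*s - t) has shape L^2 M (L != M), so D-series; mu = 7 gives D_7. The Hessian of g at 0 has rank 0. Corank 2; j^3 = s^2*t has shape L^2 M (L != M), so D-series; mu = 7 gives D_7. Both have type D_7, hence right-equivalent.

Yes.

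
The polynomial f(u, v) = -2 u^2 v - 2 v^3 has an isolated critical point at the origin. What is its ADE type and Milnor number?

The Hessian of f at 0 has rank 0. Corank 2; j^3 = -2*v*(u^2 + v^2) splits into three distinct lines over C (the quadratic factor has nonzero discriminant), so D_4.

Type D_{4}, Milnor number mu = 4.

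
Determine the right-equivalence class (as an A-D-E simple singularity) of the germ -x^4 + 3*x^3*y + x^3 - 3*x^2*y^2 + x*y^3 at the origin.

The Hessian of f at 0 has rank 0. Corank 2; j^3 = x^3 is a perfect cube, so E-series; the 4-jet and mu = 7 give E_7.

E_{7}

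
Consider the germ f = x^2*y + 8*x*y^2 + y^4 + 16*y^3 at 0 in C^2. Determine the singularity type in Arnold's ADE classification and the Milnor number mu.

The Hessian of f at 0 is [[0, 0], [0, 0]] with rank 0, so corank 2. A Groebner basis of the Jacobian ideal J(f) in C{x,y} is {x^3 - 16*x^2 + 256*y^2, x^2/4 + y^3 - 4*y^2, x*y + 4*y^2}; counting standard monomials gives mu = 5. Corank 2; j^3 = y*(x + 4*y)^2 has shape L^2 M (L != M), so D-series; mu = 5 gives D_5.

Type D_{5}, Milnor number mu = 5.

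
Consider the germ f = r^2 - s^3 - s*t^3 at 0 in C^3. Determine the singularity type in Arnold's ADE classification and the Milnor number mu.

Type E7, Milnor number mu = 7.

The Hessian of f at 0 has rank 1. Corank 2; j^3 = -s^3 is a perfect cube, so E-series; the 4-jet and mu = 7 give E_7.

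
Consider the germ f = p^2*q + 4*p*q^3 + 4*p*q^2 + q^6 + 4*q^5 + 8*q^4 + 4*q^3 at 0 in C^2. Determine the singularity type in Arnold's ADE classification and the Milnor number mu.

Type D_{7}, Milnor number mu = 7.

The Hessian of f at 0 has rank 0. Corank 2; j^3 = q*(p + 2*q)^2 has shape L^2 M (L != M), so D-series; mu = 7 gives D_7.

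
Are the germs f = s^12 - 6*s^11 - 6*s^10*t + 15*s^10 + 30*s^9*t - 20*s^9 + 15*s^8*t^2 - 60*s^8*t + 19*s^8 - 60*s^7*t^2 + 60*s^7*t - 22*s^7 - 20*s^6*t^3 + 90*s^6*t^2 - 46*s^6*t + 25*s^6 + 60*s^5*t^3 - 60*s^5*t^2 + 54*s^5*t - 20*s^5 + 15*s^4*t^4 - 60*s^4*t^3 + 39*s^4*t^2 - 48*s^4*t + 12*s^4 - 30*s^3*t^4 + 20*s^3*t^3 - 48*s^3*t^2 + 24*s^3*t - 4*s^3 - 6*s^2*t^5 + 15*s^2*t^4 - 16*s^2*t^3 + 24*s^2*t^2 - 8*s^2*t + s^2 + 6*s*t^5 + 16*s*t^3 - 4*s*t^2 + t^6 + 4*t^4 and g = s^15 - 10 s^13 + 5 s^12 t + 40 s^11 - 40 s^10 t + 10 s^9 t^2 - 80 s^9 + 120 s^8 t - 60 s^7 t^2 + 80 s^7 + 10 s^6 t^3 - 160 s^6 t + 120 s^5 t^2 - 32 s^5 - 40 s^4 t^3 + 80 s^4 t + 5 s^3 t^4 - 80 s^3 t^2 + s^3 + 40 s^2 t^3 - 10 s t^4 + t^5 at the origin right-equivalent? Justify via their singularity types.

No.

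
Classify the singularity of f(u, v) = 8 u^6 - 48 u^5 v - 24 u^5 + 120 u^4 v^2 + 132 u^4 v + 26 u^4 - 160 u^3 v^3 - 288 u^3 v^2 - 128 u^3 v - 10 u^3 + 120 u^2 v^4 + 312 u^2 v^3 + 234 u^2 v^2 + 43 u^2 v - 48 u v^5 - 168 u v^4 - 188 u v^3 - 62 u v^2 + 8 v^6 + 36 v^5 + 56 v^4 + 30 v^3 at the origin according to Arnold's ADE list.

D_4

The Hessian of f at 0 has rank 0. Corank 2; j^3 = -(2*u - 3*v)*(5*u^2 - 14*u*v + 10*v^2) splits into three distinct lines over C (the quadratic factor has nonzero discriminant), so D_4.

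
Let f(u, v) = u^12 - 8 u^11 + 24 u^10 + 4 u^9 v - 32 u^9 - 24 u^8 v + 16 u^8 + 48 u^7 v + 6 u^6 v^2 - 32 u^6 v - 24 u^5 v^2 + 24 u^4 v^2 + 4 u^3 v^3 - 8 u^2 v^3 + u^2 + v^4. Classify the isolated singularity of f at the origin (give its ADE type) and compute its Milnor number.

The Hessian of f at 0 has rank 1. Corank 1: A-series; mu = 3 gives A_3.

Type A_{3}, Milnor number mu = 3.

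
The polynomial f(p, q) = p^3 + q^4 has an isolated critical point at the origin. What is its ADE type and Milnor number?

Type E6, Milnor number mu = 6.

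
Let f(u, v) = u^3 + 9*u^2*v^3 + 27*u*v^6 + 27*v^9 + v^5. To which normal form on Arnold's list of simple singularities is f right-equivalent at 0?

E8

The Hessian of f at 0 has rank 0. Corank 2; j^3 = u^3 is a perfect cube, so E-series; the 5-jet and mu = 8 give E_8.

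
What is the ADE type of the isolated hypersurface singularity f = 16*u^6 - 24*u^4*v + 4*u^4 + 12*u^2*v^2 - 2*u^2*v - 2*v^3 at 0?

The Hessian of f at 0 is [[0, 0], [0, 0]] with rank 0, so corank 2. A Groebner basis of the Jacobian ideal J(f) in C{u,v} is {v^3, u^2 + 3*v^2, u*v}; counting standard monomials gives mu = 4. Corank 2; j^3 = -2*v*(u^2 + v^2) splits into three distinct lines over C (the quadratic factor has nonzero discriminant), so D_4.

D_4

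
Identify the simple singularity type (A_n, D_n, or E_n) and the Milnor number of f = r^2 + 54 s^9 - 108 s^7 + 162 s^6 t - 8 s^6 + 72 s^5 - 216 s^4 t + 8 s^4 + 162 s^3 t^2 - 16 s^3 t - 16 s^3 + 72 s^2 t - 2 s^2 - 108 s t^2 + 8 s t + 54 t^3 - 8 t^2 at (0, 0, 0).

Type A_{2}, Milnor number mu = 2.

The Hessian of f at 0 has rank 2. Corank 1: A-series; mu = 2 gives A_2.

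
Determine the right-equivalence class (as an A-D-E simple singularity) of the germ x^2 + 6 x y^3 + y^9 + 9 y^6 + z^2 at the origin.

A_{8}

The Hessian of f at 0 has rank 2. Corank 1: A-series; mu = 8 gives A_8.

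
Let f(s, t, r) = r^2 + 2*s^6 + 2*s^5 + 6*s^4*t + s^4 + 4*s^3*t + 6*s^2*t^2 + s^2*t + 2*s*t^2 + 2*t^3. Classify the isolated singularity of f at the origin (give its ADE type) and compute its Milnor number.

Type D_4, Milnor number mu = 4.

The Hessian of f at 0 is [[0, 0, 0], [0, 0, 0], [0, 0, 2]] with rank 1, so corank 2. A Groebner basis of the Jacobian ideal J(f) in C{s,t,r} is {t^3, s^2 + 2*t^2, s*t + t^2, r}; counting standard monomials gives mu = 4. Corank 2; j^3 = t*(s^2 + 2*s*t + 2*t^2) splits into three distinct lines over C (the quadratic factor has nonzero discriminant), so D_4.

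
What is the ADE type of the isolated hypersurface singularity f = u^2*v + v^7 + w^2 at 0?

The Hessian of f at 0 is [[0, 0, 0], [0, 0, 0], [0, 0, 2]] with rank 1, so corank 2. A Groebner basis of the Jacobian ideal J(f) in C{u,v,w} is {u^2/7 + v^6, u^3, u*v, w}; counting standard monomials gives mu = 8. Corank 2; j^3 = u^2*v has shape L^2 M (L != M), so D-series; mu = 8 gives D_8.

D_8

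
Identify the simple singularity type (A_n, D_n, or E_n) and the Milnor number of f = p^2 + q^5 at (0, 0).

The Hessian of f at 0 is [[2, 0], [0, 0]] with rank 1, so corank 1. A Groebner basis of the Jacobian ideal J(f) in C{p,q} is {q^4, p}; counting standard monomials gives mu = 4. Corank 1: A-series; mu = 4 gives A_4.

Type A4, Milnor number mu = 4.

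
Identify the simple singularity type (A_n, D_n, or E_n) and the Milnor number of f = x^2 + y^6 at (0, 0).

Type A_5, Milnor number mu = 5.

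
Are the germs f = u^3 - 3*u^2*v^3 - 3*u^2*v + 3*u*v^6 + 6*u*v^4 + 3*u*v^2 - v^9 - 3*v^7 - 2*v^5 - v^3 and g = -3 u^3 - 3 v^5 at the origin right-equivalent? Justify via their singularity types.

Yes.

The Hessian of f at 0 has rank 0. Corank 2; j^3 = (u - v)^3 is a perfect cube, so E-series; the 5-jet and mu = 8 give E_8. The Hessian of g at 0 has rank 0. Corank 2; j^3 = -3*u^3 is a perfect cube, so E-series; the 5-jet and mu = 8 give E_8. Both have type E_8, hence right-equivalent.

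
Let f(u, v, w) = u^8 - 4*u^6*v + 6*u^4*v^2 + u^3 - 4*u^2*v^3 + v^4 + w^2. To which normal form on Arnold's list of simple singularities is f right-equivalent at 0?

E_6

The Hessian of f at 0 has rank 1. Corank 2; j^3 = u^3 is a perfect cube, so E-series; the 4-jet and mu = 6 give E_6.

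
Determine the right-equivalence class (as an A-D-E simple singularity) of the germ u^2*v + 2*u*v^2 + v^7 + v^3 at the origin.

The Hessian of f at 0 has rank 0. Corank 2; j^3 = v*(u + v)^2 has shape L^2 M (L != M), so D-series; mu = 8 gives D_8.

D_{8}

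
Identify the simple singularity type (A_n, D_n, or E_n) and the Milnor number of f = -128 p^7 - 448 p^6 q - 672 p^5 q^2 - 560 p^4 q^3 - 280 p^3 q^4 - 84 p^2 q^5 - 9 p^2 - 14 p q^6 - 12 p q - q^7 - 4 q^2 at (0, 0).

Type A_{6}, Milnor number mu = 6.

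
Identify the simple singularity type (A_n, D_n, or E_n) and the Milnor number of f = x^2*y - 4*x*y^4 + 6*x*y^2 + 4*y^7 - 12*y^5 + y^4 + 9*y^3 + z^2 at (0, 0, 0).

The Hessian of f at 0 is [[0, 0, 0], [0, 0, 0], [0, 0, 2]] with rank 1, so corank 2. A Groebner basis of the Jacobian ideal J(f) in C{x,y,z} is {x^3 - 27*x^2/4 + 243*y^2/4, x^2/4 + y^3 - 9*y^2/4, x*y + 3*y^2, z}; counting standard monomials gives mu = 5. Corank 2; j^3 = y*(x + 3*y)^2 has shape L^2 M (L != M), so D-series; mu = 5 gives D_5.

Type D_{5}, Milnor number mu = 5.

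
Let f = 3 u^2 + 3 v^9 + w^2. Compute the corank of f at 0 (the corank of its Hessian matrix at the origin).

1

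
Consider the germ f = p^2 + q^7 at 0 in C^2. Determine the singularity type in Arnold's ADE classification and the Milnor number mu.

Type A6, Milnor number mu = 6.

The Hessian of f at 0 is [[2, 0], [0, 0]] with rank 1, so corank 1. A Groebner basis of the Jacobian ideal J(f) in C{p,q} is {q^6, p}; counting standard monomials gives mu = 6. Corank 1: A-series; mu = 6 gives A_6.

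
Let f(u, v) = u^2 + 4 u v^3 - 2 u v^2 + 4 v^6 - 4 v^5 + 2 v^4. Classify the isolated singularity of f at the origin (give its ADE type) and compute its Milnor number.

Type A_3, Milnor number mu = 3.

The Hessian of f at 0 is [[2, 0], [0, 0]] with rank 1, so corank 1. A Groebner basis of the Jacobian ideal J(f) in C{u,v} is {u^2, u*v, -u + v^2}; counting standard monomials gives mu = 3. Corank 1: A-series; mu = 3 gives A_3.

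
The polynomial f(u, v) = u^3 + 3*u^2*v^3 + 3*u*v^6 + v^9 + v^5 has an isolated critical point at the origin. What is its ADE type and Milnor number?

The Hessian of f at 0 has rank 0. Corank 2; j^3 = u^3 is a perfect cube, so E-series; the 5-jet and mu = 8 give E_8.

Type E_{8}, Milnor number mu = 8.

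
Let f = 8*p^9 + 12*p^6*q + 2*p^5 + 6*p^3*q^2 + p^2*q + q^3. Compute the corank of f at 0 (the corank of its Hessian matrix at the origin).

Hessian at 0 has rank 0.

2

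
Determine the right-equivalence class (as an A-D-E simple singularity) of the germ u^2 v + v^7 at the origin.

The Hessian of f at 0 is [[0, 0], [0, 0]] with rank 0, so corank 2. A Groebner basis of the Jacobian ideal J(f) in C{u,v} is {u^2/7 + v^6, u^3, u*v}; counting standard monomials gives mu = 8. Corank 2; j^3 = u^2*v has shape L^2 M (L != M), so D-series; mu = 8 gives D_8.

D_{8}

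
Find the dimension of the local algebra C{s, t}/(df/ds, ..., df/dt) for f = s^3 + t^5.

8

The Hessian of f at 0 has rank 0. Corank 2; j^3 = s^3 is a perfect cube, so E-series; the 5-jet and mu = 8 give E_8.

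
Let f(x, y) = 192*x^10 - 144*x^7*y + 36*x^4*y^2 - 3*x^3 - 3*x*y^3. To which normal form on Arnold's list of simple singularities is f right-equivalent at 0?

E_7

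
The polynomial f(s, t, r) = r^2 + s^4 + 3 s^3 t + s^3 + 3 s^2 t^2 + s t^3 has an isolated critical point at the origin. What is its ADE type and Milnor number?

Type E_{7}, Milnor number mu = 7.

The Hessian of f at 0 is [[0, 0, 0], [0, 0, 0], [0, 0, 2]] with rank 1, so corank 2. A Groebner basis of the Jacobian ideal J(f) in C{s,t,r} is {3*s^2 + t^4 + t^3, s^3, s^2*t - s^2 - t^3/3, 2*s^2 + s*t^2 + 2*t^3/3, r}; counting standard monomials gives mu = 7. Corank 2; j^3 = s^3 is a perfect cube, so E-series; the 4-jet and mu = 7 give E_7.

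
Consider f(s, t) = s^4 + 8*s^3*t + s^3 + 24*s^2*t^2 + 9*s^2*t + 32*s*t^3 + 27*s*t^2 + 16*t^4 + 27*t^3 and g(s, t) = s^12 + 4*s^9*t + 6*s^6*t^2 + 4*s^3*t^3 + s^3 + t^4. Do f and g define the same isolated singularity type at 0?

The Hessian of f at 0 has rank 0. Corank 2; j^3 = (s + 3*t)^3 is a perfect cube, so E-series; the 4-jet and mu = 6 give E_6. The Hessian of g at 0 has rank 0. Corank 2; j^3 = s^3 is a perfect cube, so E-series; the 4-jet and mu = 6 give E_6. Both have type E_6, hence right-equivalent.

Yes.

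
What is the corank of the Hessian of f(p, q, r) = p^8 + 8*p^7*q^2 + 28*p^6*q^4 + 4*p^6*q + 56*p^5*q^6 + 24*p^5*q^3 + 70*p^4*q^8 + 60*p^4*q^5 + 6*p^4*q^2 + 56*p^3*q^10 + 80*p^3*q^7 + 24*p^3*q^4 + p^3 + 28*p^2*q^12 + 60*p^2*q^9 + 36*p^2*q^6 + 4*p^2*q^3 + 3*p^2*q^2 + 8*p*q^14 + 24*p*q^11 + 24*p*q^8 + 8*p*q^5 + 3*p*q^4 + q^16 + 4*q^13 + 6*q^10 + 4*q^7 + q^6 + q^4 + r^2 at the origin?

Hessian at 0 has rank 1.

2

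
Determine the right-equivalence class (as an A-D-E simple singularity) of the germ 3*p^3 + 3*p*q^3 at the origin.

The Hessian of f at 0 has rank 0. Corank 2; j^3 = 3*p^3 is a perfect cube, so E-series; the 4-jet and mu = 7 give E_7.

E_{7}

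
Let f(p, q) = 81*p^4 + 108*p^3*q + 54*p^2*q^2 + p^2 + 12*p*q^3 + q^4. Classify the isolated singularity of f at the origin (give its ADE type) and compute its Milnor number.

Type A_{3}, Milnor number mu = 3.

The Hessian of f at 0 is [[2, 0], [0, 0]] with rank 1, so corank 1. A Groebner basis of the Jacobian ideal J(f) in C{p,q} is {q^3, p}; counting standard monomials gives mu = 3. Corank 1: A-series; mu = 3 gives A_3.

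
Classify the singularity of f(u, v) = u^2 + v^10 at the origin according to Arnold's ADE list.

A9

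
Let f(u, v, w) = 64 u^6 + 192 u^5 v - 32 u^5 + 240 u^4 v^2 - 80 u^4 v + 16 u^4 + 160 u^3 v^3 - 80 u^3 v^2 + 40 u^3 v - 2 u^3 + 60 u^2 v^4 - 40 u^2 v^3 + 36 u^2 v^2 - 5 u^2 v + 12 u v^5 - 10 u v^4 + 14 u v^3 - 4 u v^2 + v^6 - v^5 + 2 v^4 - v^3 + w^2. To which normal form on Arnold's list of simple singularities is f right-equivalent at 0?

D7

The Hessian of f at 0 has rank 1. Corank 2; j^3 = -(u + v)^2*(2*u + v) has shape L^2 M (L != M), so D-series; mu = 7 gives D_7.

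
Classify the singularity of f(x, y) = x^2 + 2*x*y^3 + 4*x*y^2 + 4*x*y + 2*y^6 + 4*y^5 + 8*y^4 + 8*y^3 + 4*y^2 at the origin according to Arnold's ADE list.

The Hessian of f at 0 is [[2, 4], [4, 8]] with rank 1, so corank 1. A Groebner basis of the Jacobian ideal J(f) in C{x,y} is {x*y^2 - 2*x*y + 2*x + 4*y, x + y^3 + 2*y^2 + 2*y, x^2 + 8*x*y - 8*x - 4*y^2 - 16*y}; counting standard monomials gives mu = 5. Corank 1: A-series; mu = 5 gives A_5.

A_5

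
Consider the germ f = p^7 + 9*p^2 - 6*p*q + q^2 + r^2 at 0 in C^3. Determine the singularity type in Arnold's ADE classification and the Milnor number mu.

The Hessian of f at 0 has rank 2. Corank 1: A-series; mu = 6 gives A_6.

Type A_6, Milnor number mu = 6.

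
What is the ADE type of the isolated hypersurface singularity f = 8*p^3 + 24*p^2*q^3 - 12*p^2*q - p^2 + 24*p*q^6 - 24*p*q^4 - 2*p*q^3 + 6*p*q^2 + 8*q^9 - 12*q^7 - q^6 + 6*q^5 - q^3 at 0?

The Hessian of f at 0 has rank 1. Corank 1: A-series; mu = 2 gives A_2.

A_{2}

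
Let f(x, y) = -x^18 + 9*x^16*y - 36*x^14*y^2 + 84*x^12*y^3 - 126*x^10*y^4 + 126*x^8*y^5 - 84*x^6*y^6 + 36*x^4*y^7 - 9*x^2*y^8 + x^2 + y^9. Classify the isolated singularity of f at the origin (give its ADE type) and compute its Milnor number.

Type A_8, Milnor number mu = 8.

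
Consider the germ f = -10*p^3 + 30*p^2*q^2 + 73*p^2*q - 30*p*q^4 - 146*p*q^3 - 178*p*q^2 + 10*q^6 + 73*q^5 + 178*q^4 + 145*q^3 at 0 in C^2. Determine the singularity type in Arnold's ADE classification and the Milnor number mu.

Type D_{4}, Milnor number mu = 4.

The Hessian of f at 0 has rank 0. Corank 2; j^3 = -(2*p - 5*q)*(5*p^2 - 24*p*q + 29*q^2) splits into three distinct lines over C (the quadratic factor has nonzero discriminant), so D_4.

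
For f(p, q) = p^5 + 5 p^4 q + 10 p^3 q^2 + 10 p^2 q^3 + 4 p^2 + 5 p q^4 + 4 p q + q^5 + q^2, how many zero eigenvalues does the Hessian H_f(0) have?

The Hessian at 0 is [[8, 4], [4, 2]] of rank 1; hence corank 1.

1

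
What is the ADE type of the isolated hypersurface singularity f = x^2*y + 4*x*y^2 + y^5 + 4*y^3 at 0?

D6

The Hessian of f at 0 is [[0, 0], [0, 0]] with rank 0, so corank 2. A Groebner basis of the Jacobian ideal J(f) in C{x,y} is {x^2/5 + y^4 - 4*y^2/5, x^3 + 8*y^3, x*y + 2*y^2}; counting standard monomials gives mu = 6. Corank 2; j^3 = y*(x + 2*y)^2 has shape L^2 M (L != M), so D-series; mu = 6 gives D_6.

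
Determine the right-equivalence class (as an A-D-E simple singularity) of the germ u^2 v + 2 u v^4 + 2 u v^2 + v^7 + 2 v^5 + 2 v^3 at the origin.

D_{4}

The Hessian of f at 0 is [[0, 0], [0, 0]] with rank 0, so corank 2. A Groebner basis of the Jacobian ideal J(f) in C{u,v} is {v^3, u^2 + 2*v^2, u*v + v^2}; counting standard monomials gives mu = 4. Corank 2; j^3 = v*(u^2 + 2*u*v + 2*v^2) splits into three distinct lines over C (the quadratic factor has nonzero discriminant), so D_4.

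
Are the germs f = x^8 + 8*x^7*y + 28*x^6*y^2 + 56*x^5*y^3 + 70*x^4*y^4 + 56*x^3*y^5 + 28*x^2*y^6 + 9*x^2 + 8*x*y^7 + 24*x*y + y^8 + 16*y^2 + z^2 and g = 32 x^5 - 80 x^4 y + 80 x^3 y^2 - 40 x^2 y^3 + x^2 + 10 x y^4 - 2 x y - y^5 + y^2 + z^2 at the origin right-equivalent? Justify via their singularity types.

The Hessian of f at 0 has rank 2. Corank 1: A-series; mu = 7 gives A_7. The Hessian of g at 0 has rank 2. Corank 1: A-series; mu = 4 gives A_4. f is A_7 but g is A_4, hence not right-equivalent.

No.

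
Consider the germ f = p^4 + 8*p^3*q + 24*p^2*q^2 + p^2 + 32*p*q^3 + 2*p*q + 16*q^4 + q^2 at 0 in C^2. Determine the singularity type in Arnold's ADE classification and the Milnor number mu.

The Hessian of f at 0 is [[2, 2], [2, 2]] with rank 1, so corank 1. A Groebner basis of the Jacobian ideal J(f) in C{p,q} is {q^3, p + q}; counting standard monomials gives mu = 3. Corank 1: A-series; mu = 3 gives A_3.

Type A_3, Milnor number mu = 3.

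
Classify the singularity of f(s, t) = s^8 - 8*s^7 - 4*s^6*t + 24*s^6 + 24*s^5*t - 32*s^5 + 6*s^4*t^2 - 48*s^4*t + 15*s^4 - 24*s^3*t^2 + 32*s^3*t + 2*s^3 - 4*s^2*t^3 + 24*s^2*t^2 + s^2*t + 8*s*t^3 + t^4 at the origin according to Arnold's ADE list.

The Hessian of f at 0 has rank 0. Corank 2; j^3 = s^2*(2*s + t) has shape L^2 M (L != M), so D-series; mu = 5 gives D_5.

D_5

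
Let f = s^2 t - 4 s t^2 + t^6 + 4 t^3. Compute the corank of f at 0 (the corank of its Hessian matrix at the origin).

2

Hessian at 0 has rank 0.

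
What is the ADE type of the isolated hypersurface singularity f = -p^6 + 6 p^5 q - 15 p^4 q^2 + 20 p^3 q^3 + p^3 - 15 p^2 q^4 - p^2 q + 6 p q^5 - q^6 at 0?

D_7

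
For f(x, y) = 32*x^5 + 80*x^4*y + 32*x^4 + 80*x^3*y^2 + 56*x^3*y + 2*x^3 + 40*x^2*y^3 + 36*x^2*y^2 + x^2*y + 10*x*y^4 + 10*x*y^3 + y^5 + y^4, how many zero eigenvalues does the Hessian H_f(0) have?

2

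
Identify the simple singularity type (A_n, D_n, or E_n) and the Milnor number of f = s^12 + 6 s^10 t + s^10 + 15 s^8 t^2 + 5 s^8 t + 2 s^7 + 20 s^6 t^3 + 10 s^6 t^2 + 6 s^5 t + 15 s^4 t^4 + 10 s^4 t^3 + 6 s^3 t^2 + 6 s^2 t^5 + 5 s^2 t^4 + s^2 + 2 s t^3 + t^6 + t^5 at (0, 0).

Type A_{4}, Milnor number mu = 4.

The Hessian of f at 0 is [[2, 0], [0, 0]] with rank 1, so corank 1. A Groebner basis of the Jacobian ideal J(f) in C{s,t} is {s + t^3, s^2, s*t}; counting standard monomials gives mu = 4. Corank 1: A-series; mu = 4 gives A_4.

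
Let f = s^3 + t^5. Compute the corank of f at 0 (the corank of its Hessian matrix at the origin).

2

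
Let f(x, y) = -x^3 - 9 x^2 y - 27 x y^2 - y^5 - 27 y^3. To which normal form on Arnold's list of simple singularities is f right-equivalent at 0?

The Hessian of f at 0 is [[0, 0], [0, 0]] with rank 0, so corank 2. A Groebner basis of the Jacobian ideal J(f) in C{x,y} is {y^4, x^2 + 6*x*y + 9*y^2}; counting standard monomials gives mu = 8. Corank 2; j^3 = -(x + 3*y)^3 is a perfect cube, so E-series; the 5-jet and mu = 8 give E_8.

E_{8}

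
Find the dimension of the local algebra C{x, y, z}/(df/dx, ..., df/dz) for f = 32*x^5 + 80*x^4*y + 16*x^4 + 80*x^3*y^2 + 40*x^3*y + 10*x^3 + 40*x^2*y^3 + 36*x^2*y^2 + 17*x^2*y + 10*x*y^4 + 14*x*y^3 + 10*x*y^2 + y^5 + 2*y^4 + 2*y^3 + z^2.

4

The Hessian of f at 0 has rank 1. Corank 2; j^3 = (2*x + y)*(5*x^2 + 6*x*y + 2*y^2) splits into three distinct lines over C (the quadratic factor has nonzero discriminant), so D_4.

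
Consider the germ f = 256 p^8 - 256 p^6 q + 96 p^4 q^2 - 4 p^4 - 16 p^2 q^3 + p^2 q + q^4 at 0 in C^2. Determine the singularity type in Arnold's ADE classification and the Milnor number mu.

Type D5, Milnor number mu = 5.

The Hessian of f at 0 has rank 0. Corank 2; j^3 = p^2*q has shape L^2 M (L != M), so D-series; mu = 5 gives D_5.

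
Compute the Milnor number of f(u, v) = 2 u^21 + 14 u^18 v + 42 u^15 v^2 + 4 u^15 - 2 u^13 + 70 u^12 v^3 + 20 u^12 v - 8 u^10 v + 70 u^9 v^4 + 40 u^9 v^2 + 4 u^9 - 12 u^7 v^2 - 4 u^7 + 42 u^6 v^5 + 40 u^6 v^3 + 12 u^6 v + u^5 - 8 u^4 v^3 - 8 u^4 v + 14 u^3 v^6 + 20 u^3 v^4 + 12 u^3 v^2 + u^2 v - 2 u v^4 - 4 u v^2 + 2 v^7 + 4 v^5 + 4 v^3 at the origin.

8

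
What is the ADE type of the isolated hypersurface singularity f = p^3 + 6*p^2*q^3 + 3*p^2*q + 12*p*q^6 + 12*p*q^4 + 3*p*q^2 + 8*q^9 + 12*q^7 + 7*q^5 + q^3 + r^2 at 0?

E8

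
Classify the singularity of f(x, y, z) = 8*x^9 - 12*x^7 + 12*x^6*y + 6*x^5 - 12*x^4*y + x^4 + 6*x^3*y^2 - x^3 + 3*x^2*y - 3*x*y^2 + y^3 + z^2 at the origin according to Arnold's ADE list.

E6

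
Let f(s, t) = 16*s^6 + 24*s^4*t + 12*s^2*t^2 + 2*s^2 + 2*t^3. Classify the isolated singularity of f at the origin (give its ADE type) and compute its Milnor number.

Type A2, Milnor number mu = 2.

The Hessian of f at 0 is [[4, 0], [0, 0]] with rank 1, so corank 1. A Groebner basis of the Jacobian ideal J(f) in C{s,t} is {t^2, s}; counting standard monomials gives mu = 2. Corank 1: A-series; mu = 2 gives A_2.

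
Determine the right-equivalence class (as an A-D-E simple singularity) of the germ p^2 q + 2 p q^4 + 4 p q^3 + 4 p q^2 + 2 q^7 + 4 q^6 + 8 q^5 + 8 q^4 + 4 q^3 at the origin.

D_8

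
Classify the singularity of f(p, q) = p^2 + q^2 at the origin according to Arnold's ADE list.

A_1

The Hessian of f at 0 has rank 2. Corank 0: nondegenerate Morse point, so A_1.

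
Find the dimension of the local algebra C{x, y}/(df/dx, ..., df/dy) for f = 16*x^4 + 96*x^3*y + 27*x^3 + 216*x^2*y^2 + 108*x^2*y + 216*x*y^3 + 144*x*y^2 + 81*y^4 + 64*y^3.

The Hessian of f at 0 has rank 0. Corank 2; j^3 = (3*x + 4*y)^3 is a perfect cube, so E-series; the 4-jet and mu = 6 give E_6.

6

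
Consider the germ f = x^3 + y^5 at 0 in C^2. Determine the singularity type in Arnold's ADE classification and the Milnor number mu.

Type E_{8}, Milnor number mu = 8.

The Hessian of f at 0 is [[0, 0], [0, 0]] with rank 0, so corank 2. A Groebner basis of the Jacobian ideal J(f) in C{x,y} is {y^4, x^2}; counting standard monomials gives mu = 8. Corank 2; j^3 = x^3 is a perfect cube, so E-series; the 5-jet and mu = 8 give E_8.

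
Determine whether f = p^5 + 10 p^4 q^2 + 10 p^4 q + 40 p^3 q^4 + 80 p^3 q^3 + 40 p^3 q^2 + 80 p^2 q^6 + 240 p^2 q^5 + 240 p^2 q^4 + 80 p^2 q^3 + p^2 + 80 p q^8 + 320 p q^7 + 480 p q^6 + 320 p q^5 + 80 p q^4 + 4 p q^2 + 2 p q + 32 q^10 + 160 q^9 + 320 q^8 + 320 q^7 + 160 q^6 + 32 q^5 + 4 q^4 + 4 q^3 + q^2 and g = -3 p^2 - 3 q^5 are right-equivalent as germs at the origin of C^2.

Yes.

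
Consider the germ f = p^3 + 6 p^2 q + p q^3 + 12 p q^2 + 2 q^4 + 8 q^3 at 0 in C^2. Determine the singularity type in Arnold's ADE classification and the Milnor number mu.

Type E7, Milnor number mu = 7.

The Hessian of f at 0 has rank 0. Corank 2; j^3 = (p + 2*q)^3 is a perfect cube, so E-series; the 4-jet and mu = 7 give E_7.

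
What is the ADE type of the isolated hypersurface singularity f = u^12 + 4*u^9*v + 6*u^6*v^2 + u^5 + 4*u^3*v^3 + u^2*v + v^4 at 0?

D5

The Hessian of f at 0 is [[0, 0], [0, 0]] with rank 0, so corank 2. A Groebner basis of the Jacobian ideal J(f) in C{u,v} is {u^3, u^2/4 + v^3, u*v}; counting standard monomials gives mu = 5. Corank 2; j^3 = u^2*v has shape L^2 M (L != M), so D-series; mu = 5 gives D_5.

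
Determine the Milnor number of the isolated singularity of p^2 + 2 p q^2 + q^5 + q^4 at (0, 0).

The Hessian of f at 0 has rank 1. Corank 1: A-series; mu = 4 gives A_4.

4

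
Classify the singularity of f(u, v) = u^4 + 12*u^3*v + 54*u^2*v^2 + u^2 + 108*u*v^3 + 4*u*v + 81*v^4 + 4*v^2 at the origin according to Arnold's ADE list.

A_{3}

The Hessian of f at 0 is [[2, 4], [4, 8]] with rank 1, so corank 1. A Groebner basis of the Jacobian ideal J(f) in C{u,v} is {v^3, u + 2*v}; counting standard monomials gives mu = 3. Corank 1: A-series; mu = 3 gives A_3.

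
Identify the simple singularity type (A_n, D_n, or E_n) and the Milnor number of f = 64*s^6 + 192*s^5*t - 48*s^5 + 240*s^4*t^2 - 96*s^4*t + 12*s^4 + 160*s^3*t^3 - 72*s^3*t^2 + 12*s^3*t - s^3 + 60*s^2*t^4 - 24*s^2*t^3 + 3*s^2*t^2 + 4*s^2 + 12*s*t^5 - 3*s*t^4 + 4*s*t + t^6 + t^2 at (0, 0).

Type A2, Milnor number mu = 2.

The Hessian of f at 0 is [[8, 4], [4, 2]] with rank 1, so corank 1. A Groebner basis of the Jacobian ideal J(f) in C{s,t} is {t^2, s + t/2}; counting standard monomials gives mu = 2. Corank 1: A-series; mu = 2 gives A_2.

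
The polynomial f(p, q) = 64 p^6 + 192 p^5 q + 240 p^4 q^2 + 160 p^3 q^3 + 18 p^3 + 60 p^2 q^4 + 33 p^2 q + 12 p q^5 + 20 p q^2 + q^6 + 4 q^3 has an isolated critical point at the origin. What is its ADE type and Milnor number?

Type D_{7}, Milnor number mu = 7.

The Hessian of f at 0 is [[0, 0], [0, 0]] with rank 0, so corank 2. A Groebner basis of the Jacobian ideal J(f) in C{p,q} is {-243*p*q/4 + q^5 - 81*q^2/2, p*q^2 + 2*q^3/3, p^2 + 7*p*q/6 + q^2/3}; counting standard monomials gives mu = 7. Corank 2; j^3 = (2*p + q)*(3*p + 2*q)^2 has shape L^2 M (L != M), so D-series; mu = 7 gives D_7.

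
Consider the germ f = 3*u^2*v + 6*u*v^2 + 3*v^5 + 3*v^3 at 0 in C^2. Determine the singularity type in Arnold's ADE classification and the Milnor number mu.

The Hessian of f at 0 is [[0, 0], [0, 0]] with rank 0, so corank 2. A Groebner basis of the Jacobian ideal J(f) in C{u,v} is {u^2/5 + v^4 - v^2/5, u^3 + v^3, u*v + v^2}; counting standard monomials gives mu = 6. Corank 2; j^3 = 3*v*(u + v)^2 has shape L^2 M (L != M), so D-series; mu = 6 gives D_6.

Type D_6, Milnor number mu = 6.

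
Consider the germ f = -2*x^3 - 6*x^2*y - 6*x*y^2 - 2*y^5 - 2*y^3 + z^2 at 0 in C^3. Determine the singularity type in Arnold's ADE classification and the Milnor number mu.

The Hessian of f at 0 has rank 1. Corank 2; j^3 = -2*(x + y)^3 is a perfect cube, so E-series; the 5-jet and mu = 8 give E_8.

Type E8, Milnor number mu = 8.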